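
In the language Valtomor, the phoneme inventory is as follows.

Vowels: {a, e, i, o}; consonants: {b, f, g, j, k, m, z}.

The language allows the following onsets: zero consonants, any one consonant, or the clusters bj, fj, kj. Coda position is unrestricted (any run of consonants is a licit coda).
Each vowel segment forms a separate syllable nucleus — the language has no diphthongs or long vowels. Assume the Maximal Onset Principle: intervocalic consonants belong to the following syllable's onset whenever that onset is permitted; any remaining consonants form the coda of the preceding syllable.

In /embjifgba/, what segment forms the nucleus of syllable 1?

Vowels present: e, i, a; each is a nucleus, giving 3 syllables.
The first nucleus (vowel 1 from the left) is /e/.

e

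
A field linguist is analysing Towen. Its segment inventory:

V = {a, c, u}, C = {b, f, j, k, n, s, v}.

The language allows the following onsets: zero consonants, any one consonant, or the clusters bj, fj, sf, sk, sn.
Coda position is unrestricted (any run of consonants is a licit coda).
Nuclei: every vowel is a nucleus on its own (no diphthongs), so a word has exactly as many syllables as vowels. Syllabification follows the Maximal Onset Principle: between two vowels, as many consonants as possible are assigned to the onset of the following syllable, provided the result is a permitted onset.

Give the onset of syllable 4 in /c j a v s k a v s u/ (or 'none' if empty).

s

Nuclei (vowels): c, a, a, u → 4 syllables.
σ1/σ2 boundary: /j/ is a single consonant, so it becomes the next onset.
σ2/σ3 boundary: /vsk/; trying suffixes from longest down, /sk/ is the first permitted one, so coda /v/ | onset /sk/.
σ3/σ4 boundary: /vs/ splits as /v/ + /s/ (/s/ is the longest suffix that is a licit onset).
Result: c.jav.skav.su.
Syllable 4 is /su/: onset /s/, nucleus /u/, coda ∅.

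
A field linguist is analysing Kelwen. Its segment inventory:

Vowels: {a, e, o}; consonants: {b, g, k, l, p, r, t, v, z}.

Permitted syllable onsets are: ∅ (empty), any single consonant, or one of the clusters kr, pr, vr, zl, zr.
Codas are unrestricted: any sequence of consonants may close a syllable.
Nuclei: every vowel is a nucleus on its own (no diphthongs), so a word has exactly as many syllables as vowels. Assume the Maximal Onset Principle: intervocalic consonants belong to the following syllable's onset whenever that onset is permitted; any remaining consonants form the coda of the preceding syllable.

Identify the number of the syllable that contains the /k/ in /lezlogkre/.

3

The vowels are e, o, e — 3 nuclei, so 3 syllables.
Between /e/ (V1) and /o/ (V2): /zl/ is a licit onset in full, so it all attaches to the next syllable.
Between /o/ (V2) and /e/ (V3): /gkr/ splits as /g/ + /kr/ (/kr/ is the longest suffix that is a licit onset).
So the parse is le.zlog.kre.
The /k/ is in the onset of syllable 3 (/kre/).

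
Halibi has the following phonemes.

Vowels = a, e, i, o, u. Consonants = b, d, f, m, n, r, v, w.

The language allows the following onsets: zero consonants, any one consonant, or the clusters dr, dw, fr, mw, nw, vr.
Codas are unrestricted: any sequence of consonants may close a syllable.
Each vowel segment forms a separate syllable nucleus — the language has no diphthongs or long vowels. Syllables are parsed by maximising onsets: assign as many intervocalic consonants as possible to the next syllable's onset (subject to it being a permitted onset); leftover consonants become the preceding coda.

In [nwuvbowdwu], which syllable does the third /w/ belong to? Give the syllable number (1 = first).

Vowels present: u, o, u; each is a nucleus, giving 3 syllables.
Between /u/ (V1) and /o/ (V2): /vb/ splits as /v/ + /b/ (/b/ is the longest suffix that is a licit onset).
Between /o/ (V2) and /u/ (V3): /wdw/ splits as /w/ + /dw/ (/dw/ is the longest suffix that is a licit onset).
Syllabification: nwuv.bow.dwu.
The third /w/ is in the onset of syllable 3 (/dwu/).

3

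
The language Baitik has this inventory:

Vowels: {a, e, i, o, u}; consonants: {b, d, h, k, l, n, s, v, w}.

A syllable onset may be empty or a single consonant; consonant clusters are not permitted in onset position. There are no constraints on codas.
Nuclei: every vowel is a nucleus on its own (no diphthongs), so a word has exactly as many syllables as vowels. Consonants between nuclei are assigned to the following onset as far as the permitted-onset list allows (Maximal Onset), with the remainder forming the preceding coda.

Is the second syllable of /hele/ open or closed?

open

Vowels present: e, e; each is a nucleus, giving 2 syllables.
V1 /e/ – V2 /e/: just /l/ — single C goes to the following onset.
So the parse is he.le.
Syllable 2 is /le/; it ends in its nucleus with no coda, so it is open.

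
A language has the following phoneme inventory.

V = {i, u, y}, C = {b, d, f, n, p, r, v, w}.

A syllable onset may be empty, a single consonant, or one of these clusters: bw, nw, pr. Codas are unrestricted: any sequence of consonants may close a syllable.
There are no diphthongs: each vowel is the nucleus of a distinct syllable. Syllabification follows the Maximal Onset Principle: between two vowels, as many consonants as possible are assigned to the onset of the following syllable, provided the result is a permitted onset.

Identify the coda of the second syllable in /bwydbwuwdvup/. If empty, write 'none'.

The vowels are y, u, u — 3 nuclei, so 3 syllables.
V1 /y/ – V2 /u/: cluster /dbw/ — the longest permitted-onset suffix is /bw/; onset = /bw/, preceding coda = /d/.
V2 /u/ – V3 /u/: /wdv/; trying suffixes from longest down, /v/ is the first permitted one, so coda /wd/ | onset /v/.
Putting it together: bwyd.bwuwd.vup.
Syllable 2 is /bwuwd/: onset /bw/, nucleus /u/, coda /wd/.

wd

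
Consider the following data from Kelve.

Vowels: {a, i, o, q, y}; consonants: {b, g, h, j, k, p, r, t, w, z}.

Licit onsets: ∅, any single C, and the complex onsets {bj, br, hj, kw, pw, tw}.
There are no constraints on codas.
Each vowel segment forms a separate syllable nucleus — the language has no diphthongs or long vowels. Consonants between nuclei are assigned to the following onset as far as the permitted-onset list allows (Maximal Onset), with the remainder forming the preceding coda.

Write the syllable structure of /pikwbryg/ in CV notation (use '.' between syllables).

CVCC.CCVC

Nuclei (vowels): i, y → 2 syllables.
/i…y/ gap (V1→V2): /kwbr/ — longest licit onset from the right is /br/, leaving /kw/ as coda.
Putting it together: pikw.bryg.
Mapping each syllable to C/V: /pikw/ → CVCC, /bryg/ → CCVC.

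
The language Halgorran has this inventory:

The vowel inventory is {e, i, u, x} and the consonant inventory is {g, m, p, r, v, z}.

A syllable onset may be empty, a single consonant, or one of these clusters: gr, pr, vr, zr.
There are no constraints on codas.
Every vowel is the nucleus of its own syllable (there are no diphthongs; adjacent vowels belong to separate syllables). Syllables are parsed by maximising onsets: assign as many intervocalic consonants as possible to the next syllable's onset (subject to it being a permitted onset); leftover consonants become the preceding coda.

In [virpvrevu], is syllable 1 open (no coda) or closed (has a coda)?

The vowels are i, e, u — 3 nuclei, so 3 syllables.
Between /i/ (V1) and /e/ (V2): cluster /rpvr/ — the longest permitted-onset suffix is /vr/; onset = /vr/, preceding coda = /rp/.
Between /e/ (V2) and /u/ (V3): /v/ is a single consonant, so it becomes the next onset.
Result: virp.vre.vu.
Syllable 1 is /virp/ with coda /rp/, so it is closed.

closed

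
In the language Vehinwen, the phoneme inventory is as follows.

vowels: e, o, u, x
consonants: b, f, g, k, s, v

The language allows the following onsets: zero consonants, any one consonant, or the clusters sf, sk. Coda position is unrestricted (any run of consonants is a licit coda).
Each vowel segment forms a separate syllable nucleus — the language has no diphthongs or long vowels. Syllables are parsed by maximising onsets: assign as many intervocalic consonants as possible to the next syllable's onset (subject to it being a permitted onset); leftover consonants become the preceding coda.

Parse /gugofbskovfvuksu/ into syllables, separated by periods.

gu.gofb.skovf.vuk.su

The vowels are u, o, o, u, u — 5 nuclei, so 5 syllables.
σ1/σ2 boundary: /g/ → onset of the next syllable (single consonants are always licit onsets).
σ2/σ3 boundary: /fbsk/ — longest licit onset from the right is /sk/, leaving /fb/ as coda.
σ3/σ4 boundary: /vfv/ splits as /vf/ + /v/ (/v/ is the longest suffix that is a licit onset).
σ4/σ5 boundary: /ks/; trying suffixes from longest down, /s/ is the first permitted one, so coda /k/ | onset /s/.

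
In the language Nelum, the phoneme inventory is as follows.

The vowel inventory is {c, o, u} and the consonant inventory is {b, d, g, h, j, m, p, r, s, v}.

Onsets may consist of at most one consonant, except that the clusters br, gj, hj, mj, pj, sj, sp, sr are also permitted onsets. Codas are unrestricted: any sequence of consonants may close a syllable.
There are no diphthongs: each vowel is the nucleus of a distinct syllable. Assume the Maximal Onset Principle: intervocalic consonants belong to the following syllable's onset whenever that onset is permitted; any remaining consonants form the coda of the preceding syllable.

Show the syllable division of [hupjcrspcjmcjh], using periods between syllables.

hu.pjcr.spcj.mcjh

The vowels are u, c, c, c — 4 nuclei, so 4 syllables.
Between /u/ (V1) and /c/ (V2): cluster /pj/ — /pj/ is itself a permitted onset, so the whole cluster goes right; preceding coda = ∅.
Between /c/ (V2) and /c/ (V3): /rsp/; trying suffixes from longest down, /sp/ is the first permitted one, so coda /r/ | onset /sp/.
Between /c/ (V3) and /c/ (V4): /jm/ — longest licit onset from the right is /m/, leaving /j/ as coda.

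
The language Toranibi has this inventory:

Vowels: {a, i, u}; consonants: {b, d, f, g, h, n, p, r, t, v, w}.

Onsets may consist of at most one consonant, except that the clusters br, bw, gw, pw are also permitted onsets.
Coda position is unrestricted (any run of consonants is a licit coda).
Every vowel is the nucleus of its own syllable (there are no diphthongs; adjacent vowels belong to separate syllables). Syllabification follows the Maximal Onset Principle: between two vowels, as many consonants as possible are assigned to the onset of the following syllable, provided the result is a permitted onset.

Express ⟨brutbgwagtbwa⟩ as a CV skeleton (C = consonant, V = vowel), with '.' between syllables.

CCVCC.CCVCC.CCV

Nuclei (vowels): u, a, a → 3 syllables.
σ1/σ2 boundary: cluster /tbgw/ — the longest permitted-onset suffix is /gw/; onset = /gw/, preceding coda = /tb/.
σ2/σ3 boundary: /gtbw/ — longest licit onset from the right is /bw/, leaving /gt/ as coda.
So the parse is brutb.gwagt.bwa.
Mapping each syllable to C/V: /brutb/ → CCVCC, /gwagt/ → CCVCC, /bwa/ → CCV.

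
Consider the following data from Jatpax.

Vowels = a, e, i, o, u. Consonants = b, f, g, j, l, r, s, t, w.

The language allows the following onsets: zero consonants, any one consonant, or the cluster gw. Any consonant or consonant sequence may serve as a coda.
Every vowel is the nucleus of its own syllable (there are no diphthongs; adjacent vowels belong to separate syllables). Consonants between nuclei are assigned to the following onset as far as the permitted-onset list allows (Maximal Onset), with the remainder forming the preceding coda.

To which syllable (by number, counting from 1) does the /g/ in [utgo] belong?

2

The vowels are u, o — 2 nuclei, so 2 syllables.
Between /u/ (V1) and /o/ (V2): /tg/; trying suffixes from longest down, /g/ is the first permitted one, so coda /t/ | onset /g/.
Syllabification: ut.go.
The /g/ is in the onset of syllable 2 (/go/).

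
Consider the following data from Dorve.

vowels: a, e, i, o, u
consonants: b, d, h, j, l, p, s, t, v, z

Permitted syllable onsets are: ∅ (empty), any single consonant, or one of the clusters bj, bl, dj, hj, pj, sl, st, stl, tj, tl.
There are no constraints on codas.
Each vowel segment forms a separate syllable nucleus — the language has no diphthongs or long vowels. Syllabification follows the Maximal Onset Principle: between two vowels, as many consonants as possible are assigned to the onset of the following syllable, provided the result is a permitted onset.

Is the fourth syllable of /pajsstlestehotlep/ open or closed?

Vowels present: a, e, e, o, e; each is a nucleus, giving 5 syllables.
Between /a/ (V1) and /e/ (V2): cluster /jsstl/ — the longest permitted-onset suffix is /stl/; onset = /stl/, preceding coda = /js/.
Between /e/ (V2) and /e/ (V3): /st/ — entire cluster is a permitted onset → onset /st/, coda ∅.
Between /e/ (V3) and /o/ (V4): /h/ is a single consonant, so it becomes the next onset.
Between /o/ (V4) and /e/ (V5): cluster /tl/ — /tl/ is itself a permitted onset, so the whole cluster goes right; preceding coda = ∅.
Putting it together: pajs.stle.ste.ho.tlep.
Syllable 4 is /ho/; it ends in its nucleus with no coda, so it is open.

open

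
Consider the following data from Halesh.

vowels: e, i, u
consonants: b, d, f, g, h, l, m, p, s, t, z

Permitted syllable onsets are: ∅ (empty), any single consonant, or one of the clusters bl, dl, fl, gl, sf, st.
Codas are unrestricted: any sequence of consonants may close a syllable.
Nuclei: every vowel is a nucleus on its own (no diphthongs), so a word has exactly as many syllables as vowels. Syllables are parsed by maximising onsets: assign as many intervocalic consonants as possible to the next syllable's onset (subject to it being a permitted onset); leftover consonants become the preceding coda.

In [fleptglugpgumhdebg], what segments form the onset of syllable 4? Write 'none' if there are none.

d

Nuclei (vowels): e, u, u, e → 4 syllables.
σ1/σ2 boundary: /ptgl/ splits as /pt/ + /gl/ (/gl/ is the longest suffix that is a licit onset).
σ2/σ3 boundary: /gpg/ splits as /gp/ + /g/ (/g/ is the longest suffix that is a licit onset).
σ3/σ4 boundary: /mhd/; trying suffixes from longest down, /d/ is the first permitted one, so coda /mh/ | onset /d/.
Result: flept.glugp.gumh.debg.
Syllable 4 is /debg/: onset /d/, nucleus /e/, coda /bg/.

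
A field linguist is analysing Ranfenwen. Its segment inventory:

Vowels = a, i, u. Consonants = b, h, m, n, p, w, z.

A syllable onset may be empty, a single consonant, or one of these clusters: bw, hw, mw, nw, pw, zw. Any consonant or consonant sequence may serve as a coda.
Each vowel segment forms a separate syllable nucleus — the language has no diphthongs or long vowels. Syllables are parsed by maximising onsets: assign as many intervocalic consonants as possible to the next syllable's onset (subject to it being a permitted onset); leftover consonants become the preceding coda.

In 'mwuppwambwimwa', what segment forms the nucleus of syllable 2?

The vowels are u, a, i, a — 4 nuclei, so 4 syllables.
The second nucleus (vowel 2 from the left) is /a/.

a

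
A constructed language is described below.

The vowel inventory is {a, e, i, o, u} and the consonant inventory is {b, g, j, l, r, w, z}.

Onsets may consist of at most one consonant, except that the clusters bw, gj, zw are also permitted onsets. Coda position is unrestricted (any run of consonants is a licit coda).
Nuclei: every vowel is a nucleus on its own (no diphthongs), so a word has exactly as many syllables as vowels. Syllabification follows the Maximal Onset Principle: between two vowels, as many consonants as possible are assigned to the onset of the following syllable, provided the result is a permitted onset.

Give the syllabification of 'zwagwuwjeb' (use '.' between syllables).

zwag.wuw.jeb

Nuclei (vowels): a, u, e → 3 syllables.
/a…u/ gap (V1→V2): /gw/; trying suffixes from longest down, /w/ is the first permitted one, so coda /g/ | onset /w/.
/u…e/ gap (V2→V3): /wj/ splits as /w/ + /j/ (/j/ is the longest suffix that is a licit onset).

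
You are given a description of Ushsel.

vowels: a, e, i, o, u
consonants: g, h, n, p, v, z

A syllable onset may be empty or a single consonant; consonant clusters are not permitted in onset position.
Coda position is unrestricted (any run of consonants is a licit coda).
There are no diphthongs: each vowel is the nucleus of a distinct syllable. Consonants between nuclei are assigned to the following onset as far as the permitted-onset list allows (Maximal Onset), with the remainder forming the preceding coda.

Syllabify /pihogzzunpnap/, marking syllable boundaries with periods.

Nuclei (vowels): i, o, u, a → 4 syllables.
Between /i/ (V1) and /o/ (V2): /h/ is a single consonant, so it becomes the next onset.
Between /o/ (V2) and /u/ (V3): /gzz/ — longest licit onset from the right is /z/, leaving /gz/ as coda.
Between /u/ (V3) and /a/ (V4): /npn/; trying suffixes from longest down, /n/ is the first permitted one, so coda /np/ | onset /n/.

pi.hogz.zunp.nap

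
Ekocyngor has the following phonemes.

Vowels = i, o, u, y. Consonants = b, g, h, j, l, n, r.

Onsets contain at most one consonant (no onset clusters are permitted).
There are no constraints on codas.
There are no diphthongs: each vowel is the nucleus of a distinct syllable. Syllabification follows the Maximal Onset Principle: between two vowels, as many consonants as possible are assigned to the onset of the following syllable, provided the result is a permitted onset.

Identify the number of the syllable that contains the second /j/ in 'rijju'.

The vowels are i, u — 2 nuclei, so 2 syllables.
V1 /i/ – V2 /u/: cluster /jj/ — the longest permitted-onset suffix is /j/; onset = /j/, preceding coda = /j/.
Result: rij.ju.
The second /j/ is in the onset of syllable 2 (/ju/).

2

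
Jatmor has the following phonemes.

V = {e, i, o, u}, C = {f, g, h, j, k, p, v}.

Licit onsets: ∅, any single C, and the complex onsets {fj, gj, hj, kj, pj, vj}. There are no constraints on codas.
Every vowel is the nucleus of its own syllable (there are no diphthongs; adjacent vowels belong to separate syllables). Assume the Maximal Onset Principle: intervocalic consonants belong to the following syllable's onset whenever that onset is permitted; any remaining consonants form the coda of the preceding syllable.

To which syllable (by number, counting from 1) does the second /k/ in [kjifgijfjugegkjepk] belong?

5

The vowels are i, i, u, e, e — 5 nuclei, so 5 syllables.
V1 /i/ – V2 /i/: /fg/; trying suffixes from longest down, /g/ is the first permitted one, so coda /f/ | onset /g/.
V2 /i/ – V3 /u/: cluster /jfj/ — the longest permitted-onset suffix is /fj/; onset = /fj/, preceding coda = /j/.
V3 /u/ – V4 /e/: /g/ is a single consonant, so it becomes the next onset.
V4 /e/ – V5 /e/: /gkj/ — longest licit onset from the right is /kj/, leaving /g/ as coda.
Putting it together: kjif.gij.fju.geg.kjepk.
The second /k/ is in the onset of syllable 5 (/kjepk/).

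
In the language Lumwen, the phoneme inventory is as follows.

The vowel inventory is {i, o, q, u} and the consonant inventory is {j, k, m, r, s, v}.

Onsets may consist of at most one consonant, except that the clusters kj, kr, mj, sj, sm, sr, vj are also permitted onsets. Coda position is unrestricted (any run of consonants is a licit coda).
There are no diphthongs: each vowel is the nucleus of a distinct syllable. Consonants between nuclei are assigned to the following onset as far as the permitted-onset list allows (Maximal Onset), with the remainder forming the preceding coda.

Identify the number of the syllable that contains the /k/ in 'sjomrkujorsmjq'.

The vowels are o, u, o, q — 4 nuclei, so 4 syllables.
σ1/σ2 boundary: /mrk/ splits as /mr/ + /k/ (/k/ is the longest suffix that is a licit onset).
σ2/σ3 boundary: just /j/ — single C goes to the following onset.
σ3/σ4 boundary: cluster /rsmj/ — the longest permitted-onset suffix is /mj/; onset = /mj/, preceding coda = /rs/.
So the parse is sjomr.ku.jors.mjq.
The /k/ is in the onset of syllable 2 (/ku/).

2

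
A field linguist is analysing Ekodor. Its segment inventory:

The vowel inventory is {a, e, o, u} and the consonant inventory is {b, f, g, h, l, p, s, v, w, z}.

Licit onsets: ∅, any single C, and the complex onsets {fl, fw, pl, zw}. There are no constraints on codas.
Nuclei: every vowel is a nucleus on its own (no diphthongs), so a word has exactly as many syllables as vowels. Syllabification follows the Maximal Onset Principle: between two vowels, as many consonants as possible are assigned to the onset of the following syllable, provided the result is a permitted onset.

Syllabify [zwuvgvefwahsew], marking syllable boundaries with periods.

zwuvg.ve.fwah.sew

Vowels present: u, e, a, e; each is a nucleus, giving 4 syllables.
Between /u/ (V1) and /e/ (V2): cluster /vgv/ — the longest permitted-onset suffix is /v/; onset = /v/, preceding coda = /vg/.
Between /e/ (V2) and /a/ (V3): /fw/ — entire cluster is a permitted onset → onset /fw/, coda ∅.
Between /a/ (V3) and /e/ (V4): /hs/ — longest licit onset from the right is /s/, leaving /h/ as coda.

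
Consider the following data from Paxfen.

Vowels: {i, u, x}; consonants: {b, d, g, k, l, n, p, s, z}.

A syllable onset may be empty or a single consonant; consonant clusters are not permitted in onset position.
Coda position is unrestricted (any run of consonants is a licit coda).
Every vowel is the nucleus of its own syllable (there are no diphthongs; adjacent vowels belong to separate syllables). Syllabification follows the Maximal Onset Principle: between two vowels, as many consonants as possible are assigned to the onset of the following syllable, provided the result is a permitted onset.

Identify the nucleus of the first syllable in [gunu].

The vowels are u, u — 2 nuclei, so 2 syllables.
The first nucleus (vowel 1 from the left) is /u/.

u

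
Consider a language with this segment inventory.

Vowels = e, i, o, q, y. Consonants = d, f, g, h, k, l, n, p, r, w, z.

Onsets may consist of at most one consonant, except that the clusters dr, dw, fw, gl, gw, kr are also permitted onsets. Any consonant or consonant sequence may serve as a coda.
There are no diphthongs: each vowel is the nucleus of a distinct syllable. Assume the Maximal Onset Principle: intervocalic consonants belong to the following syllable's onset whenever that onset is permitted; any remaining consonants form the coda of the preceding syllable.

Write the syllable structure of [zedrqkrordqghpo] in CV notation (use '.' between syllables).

Nuclei (vowels): e, q, o, q, o → 5 syllables.
Between /e/ (V1) and /q/ (V2): /dr/ — entire cluster is a permitted onset → onset /dr/, coda ∅.
Between /q/ (V2) and /o/ (V3): cluster /kr/ — /kr/ is itself a permitted onset, so the whole cluster goes right; preceding coda = ∅.
Between /o/ (V3) and /q/ (V4): /rd/ — longest licit onset from the right is /d/, leaving /r/ as coda.
Between /q/ (V4) and /o/ (V5): /ghp/ — longest licit onset from the right is /p/, leaving /gh/ as coda.
Result: ze.drq.kror.dqgh.po.
Mapping each syllable to C/V: /ze/ → CV, /drq/ → CCV, /kror/ → CCVC, /dqgh/ → CVCC, /po/ → CV.

CV.CCV.CCVC.CVCC.CV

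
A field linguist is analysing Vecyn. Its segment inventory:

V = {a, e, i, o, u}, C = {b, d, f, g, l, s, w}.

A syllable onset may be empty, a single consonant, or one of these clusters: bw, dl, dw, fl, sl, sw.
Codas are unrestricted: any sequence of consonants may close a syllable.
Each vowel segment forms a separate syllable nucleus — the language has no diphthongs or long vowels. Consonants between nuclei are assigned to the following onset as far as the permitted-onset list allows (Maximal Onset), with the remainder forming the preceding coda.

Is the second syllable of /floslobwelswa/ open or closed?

Vowels present: o, o, e, a; each is a nucleus, giving 4 syllables.
V1 /o/ – V2 /o/: /sl/ — entire cluster is a permitted onset → onset /sl/, coda ∅.
V2 /o/ – V3 /e/: /bw/ is a licit onset in full, so it all attaches to the next syllable.
V3 /e/ – V4 /a/: /lsw/ — longest licit onset from the right is /sw/, leaving /l/ as coda.
Result: flo.slo.bwel.swa.
Syllable 2 is /slo/; it ends in its nucleus with no coda, so it is open.

open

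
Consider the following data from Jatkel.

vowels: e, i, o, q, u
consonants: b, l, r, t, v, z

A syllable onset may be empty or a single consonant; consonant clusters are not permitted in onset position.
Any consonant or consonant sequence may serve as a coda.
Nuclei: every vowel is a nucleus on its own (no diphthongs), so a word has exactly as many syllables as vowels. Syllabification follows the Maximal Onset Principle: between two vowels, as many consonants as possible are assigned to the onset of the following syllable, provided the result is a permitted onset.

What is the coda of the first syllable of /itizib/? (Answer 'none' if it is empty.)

none

Nuclei (vowels): i, i, i → 3 syllables.
Between /i/ (V1) and /i/ (V2): /t/ is a single consonant, so it becomes the next onset.
Between /i/ (V2) and /i/ (V3): just /z/ — single C goes to the following onset.
Result: i.ti.zib.
Syllable 1 is /i/: onset ∅, nucleus /i/, coda ∅.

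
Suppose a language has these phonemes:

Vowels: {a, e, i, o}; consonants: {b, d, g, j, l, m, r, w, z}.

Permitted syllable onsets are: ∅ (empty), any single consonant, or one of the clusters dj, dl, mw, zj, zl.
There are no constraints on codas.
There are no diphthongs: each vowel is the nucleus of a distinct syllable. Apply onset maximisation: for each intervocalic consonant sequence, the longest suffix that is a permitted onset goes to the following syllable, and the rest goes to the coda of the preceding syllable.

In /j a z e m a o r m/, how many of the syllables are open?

3

The vowels are a, e, a, o — 4 nuclei, so 4 syllables.
V1 /a/ – V2 /e/: /z/ → onset of the next syllable (single consonants are always licit onsets).
V2 /e/ – V3 /a/: /m/ → onset of the next syllable (single consonants are always licit onsets).
V3 /a/ – V4 /o/: no consonants, so the boundary falls immediately after /a/.
Result: ja.ze.ma.orm.
Classifying each syllable: /ja/ (open), /ze/ (open), /ma/ (open), /orm/ (closed).
Open syllables: 3.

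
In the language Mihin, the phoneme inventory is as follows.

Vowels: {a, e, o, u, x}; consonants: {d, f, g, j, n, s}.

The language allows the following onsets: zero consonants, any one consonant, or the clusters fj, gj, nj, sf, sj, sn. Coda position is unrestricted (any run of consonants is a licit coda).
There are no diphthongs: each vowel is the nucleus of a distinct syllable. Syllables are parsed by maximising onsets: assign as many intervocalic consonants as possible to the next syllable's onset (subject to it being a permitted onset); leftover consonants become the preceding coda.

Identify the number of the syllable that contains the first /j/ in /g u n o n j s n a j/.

2

The vowels are u, o, a — 3 nuclei, so 3 syllables.
V1 /u/ – V2 /o/: /n/ → onset of the next syllable (single consonants are always licit onsets).
V2 /o/ – V3 /a/: cluster /njsn/ — the longest permitted-onset suffix is /sn/; onset = /sn/, preceding coda = /nj/.
So the parse is gu.nonj.snaj.
The first /j/ is in the coda of syllable 2 (/nonj/).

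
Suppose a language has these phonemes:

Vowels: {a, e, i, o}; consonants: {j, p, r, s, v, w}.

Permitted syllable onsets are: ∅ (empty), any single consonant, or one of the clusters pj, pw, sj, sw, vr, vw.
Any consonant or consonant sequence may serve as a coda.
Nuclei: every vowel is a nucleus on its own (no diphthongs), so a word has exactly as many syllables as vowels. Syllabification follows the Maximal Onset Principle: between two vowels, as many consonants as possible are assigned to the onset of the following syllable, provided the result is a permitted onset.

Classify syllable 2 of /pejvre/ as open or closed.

open

Nuclei (vowels): e, e → 2 syllables.
σ1/σ2 boundary: /jvr/; trying suffixes from longest down, /vr/ is the first permitted one, so coda /j/ | onset /vr/.
Putting it together: pej.vre.
Syllable 2 is /vre/; it ends in its nucleus with no coda, so it is open.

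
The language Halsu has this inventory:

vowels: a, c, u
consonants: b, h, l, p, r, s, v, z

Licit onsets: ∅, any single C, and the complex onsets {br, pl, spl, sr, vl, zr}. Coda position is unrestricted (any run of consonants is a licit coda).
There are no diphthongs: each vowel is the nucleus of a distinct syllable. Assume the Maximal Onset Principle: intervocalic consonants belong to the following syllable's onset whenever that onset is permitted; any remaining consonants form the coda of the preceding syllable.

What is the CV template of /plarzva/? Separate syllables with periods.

The vowels are a, a — 2 nuclei, so 2 syllables.
/a…a/ gap (V1→V2): /rzv/; trying suffixes from longest down, /v/ is the first permitted one, so coda /rz/ | onset /v/.
So the parse is plarz.va.
Mapping each syllable to C/V: /plarz/ → CCVCC, /va/ → CV.

CCVCC.CV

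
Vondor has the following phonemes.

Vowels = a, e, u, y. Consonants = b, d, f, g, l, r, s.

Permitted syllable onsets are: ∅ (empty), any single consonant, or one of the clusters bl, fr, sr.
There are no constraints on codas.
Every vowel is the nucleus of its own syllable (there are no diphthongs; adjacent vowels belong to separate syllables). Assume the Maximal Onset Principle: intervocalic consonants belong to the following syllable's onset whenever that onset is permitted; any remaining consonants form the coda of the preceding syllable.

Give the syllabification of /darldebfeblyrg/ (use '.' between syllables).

darl.deb.fe.blyrg

The vowels are a, e, e, y — 4 nuclei, so 4 syllables.
Between /a/ (V1) and /e/ (V2): /rld/; trying suffixes from longest down, /d/ is the first permitted one, so coda /rl/ | onset /d/.
Between /e/ (V2) and /e/ (V3): /bf/; trying suffixes from longest down, /f/ is the first permitted one, so coda /b/ | onset /f/.
Between /e/ (V3) and /y/ (V4): /bl/ is a licit onset in full, so it all attaches to the next syllable.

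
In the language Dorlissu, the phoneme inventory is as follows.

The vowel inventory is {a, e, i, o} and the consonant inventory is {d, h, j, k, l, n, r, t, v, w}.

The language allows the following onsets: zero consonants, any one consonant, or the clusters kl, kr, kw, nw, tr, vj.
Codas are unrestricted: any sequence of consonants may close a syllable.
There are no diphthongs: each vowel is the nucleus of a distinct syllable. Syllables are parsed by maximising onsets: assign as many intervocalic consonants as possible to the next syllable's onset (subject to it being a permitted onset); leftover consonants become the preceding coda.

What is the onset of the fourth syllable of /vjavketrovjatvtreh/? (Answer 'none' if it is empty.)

The vowels are a, e, o, a, e — 5 nuclei, so 5 syllables.
/a…e/ gap (V1→V2): /vk/ splits as /v/ + /k/ (/k/ is the longest suffix that is a licit onset).
/e…o/ gap (V2→V3): /tr/ — entire cluster is a permitted onset → onset /tr/, coda ∅.
/o…a/ gap (V3→V4): /vj/ is a licit onset in full, so it all attaches to the next syllable.
/a…e/ gap (V4→V5): /tvtr/ — longest licit onset from the right is /tr/, leaving /tv/ as coda.
Syllabification: vjav.ke.tro.vjatv.treh.
Syllable 4 is /vjatv/: onset /vj/, nucleus /a/, coda /tv/.

vj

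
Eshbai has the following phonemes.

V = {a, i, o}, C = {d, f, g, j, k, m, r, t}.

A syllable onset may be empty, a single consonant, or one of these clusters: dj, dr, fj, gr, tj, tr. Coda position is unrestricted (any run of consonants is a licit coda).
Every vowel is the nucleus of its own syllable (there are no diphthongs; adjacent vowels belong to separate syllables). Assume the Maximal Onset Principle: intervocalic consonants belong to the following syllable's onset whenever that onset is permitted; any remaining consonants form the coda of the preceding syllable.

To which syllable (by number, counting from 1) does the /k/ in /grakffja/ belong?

1

Nuclei (vowels): a, a → 2 syllables.
V1 /a/ – V2 /a/: /kffj/; trying suffixes from longest down, /fj/ is the first permitted one, so coda /kf/ | onset /fj/.
So the parse is grakf.fja.
The /k/ is in the coda of syllable 1 (/grakf/).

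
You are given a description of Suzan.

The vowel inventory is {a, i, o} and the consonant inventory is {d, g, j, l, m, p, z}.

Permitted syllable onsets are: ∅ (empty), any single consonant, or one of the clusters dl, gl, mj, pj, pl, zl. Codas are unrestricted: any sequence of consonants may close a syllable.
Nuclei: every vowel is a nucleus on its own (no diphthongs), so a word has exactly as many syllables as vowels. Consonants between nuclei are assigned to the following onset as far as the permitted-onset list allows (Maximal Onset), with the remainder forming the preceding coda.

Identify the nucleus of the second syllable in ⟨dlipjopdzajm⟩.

o

Nuclei (vowels): i, o, a → 3 syllables.
The second nucleus (vowel 2 from the left) is /o/.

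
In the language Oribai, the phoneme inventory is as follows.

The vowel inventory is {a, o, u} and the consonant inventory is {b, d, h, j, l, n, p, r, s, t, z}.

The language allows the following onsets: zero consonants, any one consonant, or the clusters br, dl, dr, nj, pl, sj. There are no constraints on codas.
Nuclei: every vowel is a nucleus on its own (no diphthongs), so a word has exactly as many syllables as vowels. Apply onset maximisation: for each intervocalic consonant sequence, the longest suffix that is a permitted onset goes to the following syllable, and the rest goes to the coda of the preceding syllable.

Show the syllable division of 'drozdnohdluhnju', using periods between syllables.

drozd.noh.dluh.nju

The vowels are o, o, u, u — 4 nuclei, so 4 syllables.
/o…o/ gap (V1→V2): /zdn/; trying suffixes from longest down, /n/ is the first permitted one, so coda /zd/ | onset /n/.
/o…u/ gap (V2→V3): cluster /hdl/ — the longest permitted-onset suffix is /dl/; onset = /dl/, preceding coda = /h/.
/u…u/ gap (V3→V4): /hnj/; trying suffixes from longest down, /nj/ is the first permitted one, so coda /h/ | onset /nj/.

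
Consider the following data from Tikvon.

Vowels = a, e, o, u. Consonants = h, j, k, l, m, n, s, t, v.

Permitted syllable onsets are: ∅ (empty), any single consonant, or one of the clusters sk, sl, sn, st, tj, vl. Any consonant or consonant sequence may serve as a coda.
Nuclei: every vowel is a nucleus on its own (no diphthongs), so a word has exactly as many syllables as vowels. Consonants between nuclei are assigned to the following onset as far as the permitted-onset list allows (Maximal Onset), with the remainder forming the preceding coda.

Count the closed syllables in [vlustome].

0

Nuclei (vowels): u, o, e → 3 syllables.
Between /u/ (V1) and /o/ (V2): /st/ — entire cluster is a permitted onset → onset /st/, coda ∅.
Between /o/ (V2) and /e/ (V3): just /m/ — single C goes to the following onset.
Putting it together: vlu.sto.me.
Classifying each syllable: /vlu/ (open), /sto/ (open), /me/ (open).
Closed syllables: 0.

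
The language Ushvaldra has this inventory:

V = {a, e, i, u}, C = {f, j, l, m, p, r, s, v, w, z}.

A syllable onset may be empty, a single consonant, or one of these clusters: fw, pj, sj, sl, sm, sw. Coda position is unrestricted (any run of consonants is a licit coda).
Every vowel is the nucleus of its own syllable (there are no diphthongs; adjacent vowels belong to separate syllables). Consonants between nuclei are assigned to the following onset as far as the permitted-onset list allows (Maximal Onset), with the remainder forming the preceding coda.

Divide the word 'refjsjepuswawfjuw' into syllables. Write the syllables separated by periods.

refj.sje.pu.swawf.juw

Nuclei (vowels): e, e, u, a, u → 5 syllables.
/e…e/ gap (V1→V2): /fjsj/ splits as /fj/ + /sj/ (/sj/ is the longest suffix that is a licit onset).
/e…u/ gap (V2→V3): /p/ → onset of the next syllable (single consonants are always licit onsets).
/u…a/ gap (V3→V4): /sw/ — entire cluster is a permitted onset → onset /sw/, coda ∅.
/a…u/ gap (V4→V5): cluster /wfj/ — the longest permitted-onset suffix is /j/; onset = /j/, preceding coda = /wf/.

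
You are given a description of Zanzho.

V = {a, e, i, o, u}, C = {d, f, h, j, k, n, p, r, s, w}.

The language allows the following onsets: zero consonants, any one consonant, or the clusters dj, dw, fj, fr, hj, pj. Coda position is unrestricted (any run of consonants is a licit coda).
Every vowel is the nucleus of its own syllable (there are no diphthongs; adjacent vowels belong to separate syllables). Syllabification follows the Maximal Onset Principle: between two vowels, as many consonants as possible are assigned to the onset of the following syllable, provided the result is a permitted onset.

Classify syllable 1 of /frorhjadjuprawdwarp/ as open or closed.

closed

The vowels are o, a, u, a, a — 5 nuclei, so 5 syllables.
V1 /o/ – V2 /a/: /rhj/ — longest licit onset from the right is /hj/, leaving /r/ as coda.
V2 /a/ – V3 /u/: /dj/ is a licit onset in full, so it all attaches to the next syllable.
V3 /u/ – V4 /a/: /pr/; trying suffixes from longest down, /r/ is the first permitted one, so coda /p/ | onset /r/.
V4 /a/ – V5 /a/: cluster /wdw/ — the longest permitted-onset suffix is /dw/; onset = /dw/, preceding coda = /w/.
Syllabification: fror.hja.djup.raw.dwarp.
Syllable 1 is /fror/ with coda /r/, so it is closed.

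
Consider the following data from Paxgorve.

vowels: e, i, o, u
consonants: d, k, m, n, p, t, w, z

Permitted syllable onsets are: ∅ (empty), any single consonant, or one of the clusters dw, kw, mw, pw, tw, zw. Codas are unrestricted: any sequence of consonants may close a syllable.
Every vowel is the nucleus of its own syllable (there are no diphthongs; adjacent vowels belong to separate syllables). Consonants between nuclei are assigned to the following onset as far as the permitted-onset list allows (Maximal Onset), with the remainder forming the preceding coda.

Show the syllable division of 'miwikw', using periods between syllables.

mi.wikw

Vowels present: i, i; each is a nucleus, giving 2 syllables.
V1 /i/ – V2 /i/: just /w/ — single C goes to the following onset.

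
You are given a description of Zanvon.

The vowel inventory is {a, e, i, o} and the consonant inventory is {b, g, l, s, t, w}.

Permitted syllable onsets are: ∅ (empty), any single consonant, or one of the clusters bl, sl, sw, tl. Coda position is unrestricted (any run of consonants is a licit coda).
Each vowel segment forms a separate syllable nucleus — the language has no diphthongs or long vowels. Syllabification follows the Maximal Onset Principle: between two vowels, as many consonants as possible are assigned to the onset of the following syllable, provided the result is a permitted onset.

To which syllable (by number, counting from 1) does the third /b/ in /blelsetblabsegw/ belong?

3

The vowels are e, e, a, e — 4 nuclei, so 4 syllables.
V1 /e/ – V2 /e/: /ls/ splits as /l/ + /s/ (/s/ is the longest suffix that is a licit onset).
V2 /e/ – V3 /a/: cluster /tbl/ — the longest permitted-onset suffix is /bl/; onset = /bl/, preceding coda = /t/.
V3 /a/ – V4 /e/: cluster /bs/ — the longest permitted-onset suffix is /s/; onset = /s/, preceding coda = /b/.
Result: blel.set.blab.segw.
The third /b/ is in the coda of syllable 3 (/blab/).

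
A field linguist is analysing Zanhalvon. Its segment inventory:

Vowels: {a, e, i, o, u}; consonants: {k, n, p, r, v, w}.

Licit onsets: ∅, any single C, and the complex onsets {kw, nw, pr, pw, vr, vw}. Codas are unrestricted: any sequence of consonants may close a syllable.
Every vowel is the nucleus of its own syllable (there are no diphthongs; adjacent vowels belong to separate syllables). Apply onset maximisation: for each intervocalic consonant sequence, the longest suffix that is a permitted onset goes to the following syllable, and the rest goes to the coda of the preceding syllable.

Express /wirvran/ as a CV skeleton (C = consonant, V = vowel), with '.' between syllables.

Nuclei (vowels): i, a → 2 syllables.
σ1/σ2 boundary: /rvr/ splits as /r/ + /vr/ (/vr/ is the longest suffix that is a licit onset).
Result: wir.vran.
Mapping each syllable to C/V: /wir/ → CVC, /vran/ → CCVC.

CVC.CCVC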